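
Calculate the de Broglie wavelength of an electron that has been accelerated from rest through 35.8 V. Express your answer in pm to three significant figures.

λ = 205 pm

KE = eV = 1.602 × 10⁻¹⁹ × 35.80 = 5.735 × 10⁻¹⁸ J.
p = √(2mKE) = √(2 × 9.109 × 10⁻³¹ × 5.735 × 10⁻¹⁸) = 3.232 × 10⁻²⁴ kg·m/s.
λ = h/p = 6.626 × 10⁻³⁴ / 3.232 × 10⁻²⁴ = 2.05 × 10⁻¹⁰ m = 205 pm.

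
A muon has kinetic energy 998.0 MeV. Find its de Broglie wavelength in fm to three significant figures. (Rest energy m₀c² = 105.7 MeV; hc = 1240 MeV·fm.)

Total energy E = KE + m₀c² = 998.0 + 105.7 = 1103.7 MeV.
(pc)² = E² − (m₀c²)² = (1103.7)² − (105.7)² = 1.207 × 10⁶ MeV², so pc = 1099 MeV.
λ = hc/(pc) = 1240 MeV·fm / 1099 MeV = 1.13 fm.

λ = 1.13 fm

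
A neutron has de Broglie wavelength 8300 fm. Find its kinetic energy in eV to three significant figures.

KE = 11.9 eV

p = h/λ = 6.626 × 10⁻³⁴ / 8.300 × 10⁻¹² = 7.983 × 10⁻²³ kg·m/s.
KE = p²/(2m) = (7.983 × 10⁻²³)² / (2 × 1.675 × 10⁻²⁷) = 1.902 × 10⁻¹⁸ J = 11.9 eV.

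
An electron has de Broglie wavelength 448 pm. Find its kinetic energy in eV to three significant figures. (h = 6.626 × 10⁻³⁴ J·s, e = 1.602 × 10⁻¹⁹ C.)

KE = 7.50 eV

p = h/λ = 6.626 × 10⁻³⁴ / 4.480 × 10⁻¹⁰ = 1.479 × 10⁻²⁴ kg·m/s.
KE = p²/(2m) = (1.479 × 10⁻²⁴)² / (2 × 9.109 × 10⁻³¹) = 1.201 × 10⁻¹⁸ J = 7.50 eV.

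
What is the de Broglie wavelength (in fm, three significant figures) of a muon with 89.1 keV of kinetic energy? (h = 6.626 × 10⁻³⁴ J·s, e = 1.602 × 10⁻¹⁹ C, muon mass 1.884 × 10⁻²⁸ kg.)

KE = 89.1 keV = 1.427 × 10⁻¹⁴ J.
p = √(2mKE) = √(2 × 1.884 × 10⁻²⁸ × 1.427 × 10⁻¹⁴) = 2.319 × 10⁻²¹ kg·m/s.
λ = h/p = 6.626 × 10⁻³⁴ / 2.319 × 10⁻²¹ = 2.86 × 10⁻¹³ m = 286 fm.

λ = 286 fm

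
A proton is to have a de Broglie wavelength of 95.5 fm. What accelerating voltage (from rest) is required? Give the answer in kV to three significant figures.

p = h/λ = 6.626 × 10⁻³⁴ / 9.550 × 10⁻¹⁴ = 6.938 × 10⁻²¹ kg·m/s.
KE = p²/(2m) = 1.439 × 10⁻¹⁴ J.
V = KE/e = 1.439 × 10⁻¹⁴ / (1.602 × 10⁻¹⁹) = 89.8 kV.

V = 89.8 kV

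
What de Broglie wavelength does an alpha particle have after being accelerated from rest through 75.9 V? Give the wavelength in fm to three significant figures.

KE = 2eV = 2 × 1.602 × 10⁻¹⁹ × 75.90 = 2.432 × 10⁻¹⁷ J.
p = √(2mKE) = √(2 × 6.645 × 10⁻²⁷ × 2.432 × 10⁻¹⁷) = 5.685 × 10⁻²² kg·m/s.
λ = h/p = 6.626 × 10⁻³⁴ / 5.685 × 10⁻²² = 1.17 × 10⁻¹² m = 1170 fm.

λ = 1170 fm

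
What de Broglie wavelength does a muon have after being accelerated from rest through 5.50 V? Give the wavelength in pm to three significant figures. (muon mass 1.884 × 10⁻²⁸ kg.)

λ = 36.4 pm

KE = eV = 1.602 × 10⁻¹⁹ × 5.500 = 8.811 × 10⁻¹⁹ J.
p = √(2mKE) = √(2 × 1.884 × 10⁻²⁸ × 8.811 × 10⁻¹⁹) = 1.822 × 10⁻²³ kg·m/s.
λ = h/p = 6.626 × 10⁻³⁴ / 1.822 × 10⁻²³ = 3.64 × 10⁻¹¹ m = 36.4 pm.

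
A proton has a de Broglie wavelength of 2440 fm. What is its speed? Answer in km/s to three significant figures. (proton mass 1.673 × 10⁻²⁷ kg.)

v = 162 km/s

p = h/λ = 6.626 × 10⁻³⁴ / 2.440 × 10⁻¹² = 2.716 × 10⁻²² kg·m/s.
v = p/m = 2.716 × 10⁻²² / 1.673 × 10⁻²⁷ = 1.62 × 10⁵ m/s = 162 km/s.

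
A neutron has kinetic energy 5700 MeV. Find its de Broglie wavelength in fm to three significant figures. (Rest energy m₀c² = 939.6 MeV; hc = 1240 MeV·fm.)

Total energy E = KE + m₀c² = 5700 + 939.6 = 6639.6 MeV.
(pc)² = E² − (m₀c²)² = (6639.6)² − (939.6)² = 4.320 × 10⁷ MeV², so pc = 6573 MeV.
λ = hc/(pc) = 1240 MeV·fm / 6573 MeV = 0.189 fm.

λ = 0.189 fm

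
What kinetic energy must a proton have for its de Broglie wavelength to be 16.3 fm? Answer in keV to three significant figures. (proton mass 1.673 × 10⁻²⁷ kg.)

p = h/λ = 6.626 × 10⁻³⁴ / 1.630 × 10⁻¹⁴ = 4.065 × 10⁻²⁰ kg·m/s.
KE = p²/(2m) = (4.065 × 10⁻²⁰)² / (2 × 1.673 × 10⁻²⁷) = 4.939 × 10⁻¹³ J = 3080 keV.

KE = 3080 keV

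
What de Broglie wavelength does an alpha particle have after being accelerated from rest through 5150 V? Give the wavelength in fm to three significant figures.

λ = 141 fm

KE = 2eV = 2 × 1.602 × 10⁻¹⁹ × 5150 = 1.650 × 10⁻¹⁵ J.
p = √(2mKE) = √(2 × 6.645 × 10⁻²⁷ × 1.650 × 10⁻¹⁵) = 4.683 × 10⁻²¹ kg·m/s.
λ = h/p = 6.626 × 10⁻³⁴ / 4.683 × 10⁻²¹ = 1.41 × 10⁻¹³ m = 141 fm.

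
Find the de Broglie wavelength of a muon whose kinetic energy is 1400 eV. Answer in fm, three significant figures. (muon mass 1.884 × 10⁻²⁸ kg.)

λ = 2280 fm

KE = 1400 eV = 2.243 × 10⁻¹⁶ J.
p = √(2mKE) = √(2 × 1.884 × 10⁻²⁸ × 2.243 × 10⁻¹⁶) = 2.907 × 10⁻²² kg·m/s.
λ = h/p = 6.626 × 10⁻³⁴ / 2.907 × 10⁻²² = 2.28 × 10⁻¹² m = 2280 fm.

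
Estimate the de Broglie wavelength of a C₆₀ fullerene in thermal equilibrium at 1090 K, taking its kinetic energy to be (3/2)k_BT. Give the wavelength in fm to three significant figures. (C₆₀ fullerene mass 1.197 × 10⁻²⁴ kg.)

KE = (3/2)k_BT = 1.5 × 1.381 × 10⁻²³ × 1090 = 2.258 × 10⁻²⁰ J.
p = √(2mKE) = √(2 × 1.197 × 10⁻²⁴ × 2.258 × 10⁻²⁰) = 2.325 × 10⁻²² kg·m/s.
λ = h/p = 2.85 × 10⁻¹² m = 2850 fm.

λ = 2850 fm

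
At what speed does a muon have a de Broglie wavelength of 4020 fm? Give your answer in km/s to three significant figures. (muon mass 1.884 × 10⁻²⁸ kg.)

p = h/λ = 6.626 × 10⁻³⁴ / 4.020 × 10⁻¹² = 1.648 × 10⁻²² kg·m/s.
v = p/m = 1.648 × 10⁻²² / 1.884 × 10⁻²⁸ = 8.75 × 10⁵ m/s = 875 km/s.

v = 875 km/s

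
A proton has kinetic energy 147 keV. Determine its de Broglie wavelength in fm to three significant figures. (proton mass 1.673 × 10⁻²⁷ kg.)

λ = 74.6 fm

KE = 147 keV = 2.355 × 10⁻¹⁴ J.
p = √(2mKE) = √(2 × 1.673 × 10⁻²⁷ × 2.355 × 10⁻¹⁴) = 8.877 × 10⁻²¹ kg·m/s.
λ = h/p = 6.626 × 10⁻³⁴ / 8.877 × 10⁻²¹ = 7.46 × 10⁻¹⁴ m = 74.6 fm.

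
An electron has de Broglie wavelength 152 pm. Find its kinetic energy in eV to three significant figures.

KE = 65.1 eV

p = h/λ = 6.626 × 10⁻³⁴ / 1.520 × 10⁻¹⁰ = 4.359 × 10⁻²⁴ kg·m/s.
KE = p²/(2m) = (4.359 × 10⁻²⁴)² / (2 × 9.109 × 10⁻³¹) = 1.043 × 10⁻¹⁷ J = 65.1 eV.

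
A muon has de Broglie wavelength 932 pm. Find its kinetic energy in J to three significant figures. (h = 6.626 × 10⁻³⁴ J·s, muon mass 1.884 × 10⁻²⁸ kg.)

p = h/λ = 6.626 × 10⁻³⁴ / 9.320 × 10⁻¹⁰ = 7.109 × 10⁻²⁵ kg·m/s.
KE = p²/(2m) = (7.109 × 10⁻²⁵)² / (2 × 1.884 × 10⁻²⁸) = 1.341 × 10⁻²¹ J = 1.34 × 10⁻²¹ J.

KE = 1.34 × 10⁻²¹ J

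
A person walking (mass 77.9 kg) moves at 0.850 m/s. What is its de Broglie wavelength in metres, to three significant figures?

λ = 1.00 × 10⁻³⁵ m

p = mv = 77.9 × 0.850 = 6.622 × 10¹ kg·m/s.
λ = h/p = 6.626 × 10⁻³⁴ / 6.622 × 10¹ = 1.00 × 10⁻³⁵ m.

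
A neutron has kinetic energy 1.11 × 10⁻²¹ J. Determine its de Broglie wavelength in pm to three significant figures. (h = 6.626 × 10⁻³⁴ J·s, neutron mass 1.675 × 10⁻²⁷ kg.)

λ = 344 pm

p = √(2mKE) = √(2 × 1.675 × 10⁻²⁷ × 1.110 × 10⁻²¹) = 1.928 × 10⁻²⁴ kg·m/s.
λ = h/p = 6.626 × 10⁻³⁴ / 1.928 × 10⁻²⁴ = 3.44 × 10⁻¹⁰ m = 344 pm.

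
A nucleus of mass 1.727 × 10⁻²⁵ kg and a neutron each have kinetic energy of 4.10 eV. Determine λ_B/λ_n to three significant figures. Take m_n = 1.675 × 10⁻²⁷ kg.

At fixed KE, p = √(2mKE) so λ = h/p ∝ 1/√m.
λ_B/λ_n = √(m_n/m_B) = √(1.675 × 10⁻²⁷/1.727 × 10⁻²⁵) = √(9.699 × 10⁻³) = 0.0985.

λ_B/λ_n = 0.0985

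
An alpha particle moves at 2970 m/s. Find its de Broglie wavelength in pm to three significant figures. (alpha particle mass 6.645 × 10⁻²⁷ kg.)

λ = 33.6 pm

p = mv = 6.645 × 10⁻²⁷ × 2970 = 1.974 × 10⁻²³ kg·m/s.
λ = h/p = 6.626 × 10⁻³⁴ / 1.974 × 10⁻²³ = 3.36 × 10⁻¹¹ m = 33.6 pm.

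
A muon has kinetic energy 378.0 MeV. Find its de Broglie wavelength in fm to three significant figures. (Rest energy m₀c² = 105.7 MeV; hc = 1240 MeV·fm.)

Total energy E = KE + m₀c² = 378.0 + 105.7 = 483.7 MeV.
(pc)² = E² − (m₀c²)² = (483.7)² − (105.7)² = 2.228 × 10⁵ MeV², so pc = 472.0 MeV.
λ = hc/(pc) = 1240 MeV·fm / 472.0 MeV = 2.63 fm.

λ = 2.63 fm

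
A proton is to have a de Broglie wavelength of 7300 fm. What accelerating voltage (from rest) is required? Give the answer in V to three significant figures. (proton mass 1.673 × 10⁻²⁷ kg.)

V = 15.4 V

p = h/λ = 6.626 × 10⁻³⁴ / 7.300 × 10⁻¹² = 9.077 × 10⁻²³ kg·m/s.
KE = p²/(2m) = 2.462 × 10⁻¹⁸ J.
V = KE/e = 2.462 × 10⁻¹⁸ / (1.602 × 10⁻¹⁹) = 15.4 V.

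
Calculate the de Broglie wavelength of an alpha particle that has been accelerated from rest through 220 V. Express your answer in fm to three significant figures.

KE = 2eV = 2 × 1.602 × 10⁻¹⁹ × 220.0 = 7.049 × 10⁻¹⁷ J.
p = √(2mKE) = √(2 × 6.645 × 10⁻²⁷ × 7.049 × 10⁻¹⁷) = 9.679 × 10⁻²² kg·m/s.
λ = h/p = 6.626 × 10⁻³⁴ / 9.679 × 10⁻²² = 6.85 × 10⁻¹³ m = 685 fm.

λ = 685 fm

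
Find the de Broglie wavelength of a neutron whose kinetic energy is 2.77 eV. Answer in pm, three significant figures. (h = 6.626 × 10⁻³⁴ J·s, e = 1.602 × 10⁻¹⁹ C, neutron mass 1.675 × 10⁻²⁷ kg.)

λ = 17.2 pm

KE = 2.77 eV = 4.438 × 10⁻¹⁹ J.
p = √(2mKE) = √(2 × 1.675 × 10⁻²⁷ × 4.438 × 10⁻¹⁹) = 3.856 × 10⁻²³ kg·m/s.
λ = h/p = 6.626 × 10⁻³⁴ / 3.856 × 10⁻²³ = 1.72 × 10⁻¹¹ m = 17.2 pm.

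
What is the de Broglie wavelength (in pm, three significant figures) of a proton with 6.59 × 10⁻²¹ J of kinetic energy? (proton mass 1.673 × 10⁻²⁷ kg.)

λ = 141 pm

p = √(2mKE) = √(2 × 1.673 × 10⁻²⁷ × 6.590 × 10⁻²¹) = 4.696 × 10⁻²⁴ kg·m/s.
λ = h/p = 6.626 × 10⁻³⁴ / 4.696 × 10⁻²⁴ = 1.41 × 10⁻¹⁰ m = 141 pm.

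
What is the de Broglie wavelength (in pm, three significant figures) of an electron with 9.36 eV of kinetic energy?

λ = 401 pm

KE = 9.36 eV = 1.499 × 10⁻¹⁸ J.
p = √(2mKE) = √(2 × 9.109 × 10⁻³¹ × 1.499 × 10⁻¹⁸) = 1.653 × 10⁻²⁴ kg·m/s.
λ = h/p = 6.626 × 10⁻³⁴ / 1.653 × 10⁻²⁴ = 4.01 × 10⁻¹⁰ m = 401 pm.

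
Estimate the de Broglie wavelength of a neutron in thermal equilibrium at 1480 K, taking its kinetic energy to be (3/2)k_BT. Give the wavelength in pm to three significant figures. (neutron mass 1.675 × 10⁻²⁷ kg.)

KE = (3/2)k_BT = 1.5 × 1.381 × 10⁻²³ × 1480 = 3.066 × 10⁻²⁰ J.
p = √(2mKE) = √(2 × 1.675 × 10⁻²⁷ × 3.066 × 10⁻²⁰) = 1.013 × 10⁻²³ kg·m/s.
λ = h/p = 6.54 × 10⁻¹¹ m = 65.4 pm.

λ = 65.4 pm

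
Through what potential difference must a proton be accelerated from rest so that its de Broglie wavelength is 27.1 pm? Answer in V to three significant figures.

V = 1.12 V

p = h/λ = 6.626 × 10⁻³⁴ / 2.710 × 10⁻¹¹ = 2.445 × 10⁻²³ kg·m/s.
KE = p²/(2m) = 1.787 × 10⁻¹⁹ J.
V = KE/e = 1.787 × 10⁻¹⁹ / (1.602 × 10⁻¹⁹) = 1.12 V.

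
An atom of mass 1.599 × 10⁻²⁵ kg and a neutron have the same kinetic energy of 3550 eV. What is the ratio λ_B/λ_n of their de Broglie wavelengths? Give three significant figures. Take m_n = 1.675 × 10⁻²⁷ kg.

λ_B/λ_n = 0.102

At fixed KE, p = √(2mKE) so λ = h/p ∝ 1/√m.
λ_B/λ_n = √(m_n/m_B) = √(1.675 × 10⁻²⁷/1.599 × 10⁻²⁵) = √(0.01048) = 0.102.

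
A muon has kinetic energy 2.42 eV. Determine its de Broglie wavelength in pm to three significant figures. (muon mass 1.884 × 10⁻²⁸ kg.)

λ = 54.8 pm

KE = 2.42 eV = 3.877 × 10⁻¹⁹ J.
p = √(2mKE) = √(2 × 1.884 × 10⁻²⁸ × 3.877 × 10⁻¹⁹) = 1.209 × 10⁻²³ kg·m/s.
λ = h/p = 6.626 × 10⁻³⁴ / 1.209 × 10⁻²³ = 5.48 × 10⁻¹¹ m = 54.8 pm.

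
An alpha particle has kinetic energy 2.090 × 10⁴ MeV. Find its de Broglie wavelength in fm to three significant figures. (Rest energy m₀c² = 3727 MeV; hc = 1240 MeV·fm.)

Total energy E = KE + m₀c² = 2.090 × 10⁴ + 3727 = 24627 MeV.
(pc)² = E² − (m₀c²)² = (24627)² − (3727)² = 5.926 × 10⁸ MeV², so pc = 2.434 × 10⁴ MeV.
λ = hc/(pc) = 1240 MeV·fm / 2.434 × 10⁴ MeV = 0.0509 fm.

λ = 0.0509 fm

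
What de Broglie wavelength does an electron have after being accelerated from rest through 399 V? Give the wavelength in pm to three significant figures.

KE = eV = 1.602 × 10⁻¹⁹ × 399.0 = 6.392 × 10⁻¹⁷ J.
p = √(2mKE) = √(2 × 9.109 × 10⁻³¹ × 6.392 × 10⁻¹⁷) = 1.079 × 10⁻²³ kg·m/s.
λ = h/p = 6.626 × 10⁻³⁴ / 1.079 × 10⁻²³ = 6.14 × 10⁻¹¹ m = 61.4 pm.

λ = 61.4 pm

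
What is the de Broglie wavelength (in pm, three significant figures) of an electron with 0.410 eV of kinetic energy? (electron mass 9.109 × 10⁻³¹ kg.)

KE = 0.410 eV = 6.568 × 10⁻²⁰ J.
p = √(2mKE) = √(2 × 9.109 × 10⁻³¹ × 6.568 × 10⁻²⁰) = 3.459 × 10⁻²⁵ kg·m/s.
λ = h/p = 6.626 × 10⁻³⁴ / 3.459 × 10⁻²⁵ = 1.92 × 10⁻⁹ m = 1920 pm.

λ = 1920 pm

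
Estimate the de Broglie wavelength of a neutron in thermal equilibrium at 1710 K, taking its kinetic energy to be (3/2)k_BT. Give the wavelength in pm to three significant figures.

KE = (3/2)k_BT = 1.5 × 1.381 × 10⁻²³ × 1710 = 3.542 × 10⁻²⁰ J.
p = √(2mKE) = √(2 × 1.675 × 10⁻²⁷ × 3.542 × 10⁻²⁰) = 1.089 × 10⁻²³ kg·m/s.
λ = h/p = 6.08 × 10⁻¹¹ m = 60.8 pm.

λ = 60.8 pm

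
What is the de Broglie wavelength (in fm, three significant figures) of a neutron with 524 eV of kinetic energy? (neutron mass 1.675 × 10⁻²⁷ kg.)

KE = 524 eV = 8.394 × 10⁻¹⁷ J.
p = √(2mKE) = √(2 × 1.675 × 10⁻²⁷ × 8.394 × 10⁻¹⁷) = 5.303 × 10⁻²² kg·m/s.
λ = h/p = 6.626 × 10⁻³⁴ / 5.303 × 10⁻²² = 1.25 × 10⁻¹² m = 1250 fm.

λ = 1250 fm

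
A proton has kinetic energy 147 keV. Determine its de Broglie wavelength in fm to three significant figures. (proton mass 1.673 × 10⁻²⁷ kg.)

KE = 147 keV = 2.355 × 10⁻¹⁴ J.
p = √(2mKE) = √(2 × 1.673 × 10⁻²⁷ × 2.355 × 10⁻¹⁴) = 8.877 × 10⁻²¹ kg·m/s.
λ = h/p = 6.626 × 10⁻³⁴ / 8.877 × 10⁻²¹ = 7.46 × 10⁻¹⁴ m = 74.6 fm.

λ = 74.6 fm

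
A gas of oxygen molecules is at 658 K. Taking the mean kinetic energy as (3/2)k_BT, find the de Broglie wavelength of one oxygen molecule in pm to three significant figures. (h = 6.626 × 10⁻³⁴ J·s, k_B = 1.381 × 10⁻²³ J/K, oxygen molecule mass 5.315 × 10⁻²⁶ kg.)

KE = (3/2)k_BT = 1.5 × 1.381 × 10⁻²³ × 658 = 1.363 × 10⁻²⁰ J.
p = √(2mKE) = √(2 × 5.315 × 10⁻²⁶ × 1.363 × 10⁻²⁰) = 3.806 × 10⁻²³ kg·m/s.
λ = h/p = 1.74 × 10⁻¹¹ m = 17.4 pm.

λ = 17.4 pm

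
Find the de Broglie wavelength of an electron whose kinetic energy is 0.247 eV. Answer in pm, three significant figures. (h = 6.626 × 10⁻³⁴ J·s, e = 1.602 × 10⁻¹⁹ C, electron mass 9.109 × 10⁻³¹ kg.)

KE = 0.247 eV = 3.957 × 10⁻²⁰ J.
p = √(2mKE) = √(2 × 9.109 × 10⁻³¹ × 3.957 × 10⁻²⁰) = 2.685 × 10⁻²⁵ kg·m/s.
λ = h/p = 6.626 × 10⁻³⁴ / 2.685 × 10⁻²⁵ = 2.47 × 10⁻⁹ m = 2470 pm.

λ = 2470 pm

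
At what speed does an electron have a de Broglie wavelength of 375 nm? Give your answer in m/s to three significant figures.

v = 1940 m/s

p = h/λ = 6.626 × 10⁻³⁴ / 3.750 × 10⁻⁷ = 1.767 × 10⁻²⁷ kg·m/s.
v = p/m = 1.767 × 10⁻²⁷ / 9.109 × 10⁻³¹ = 1.94 × 10³ m/s = 1940 m/s.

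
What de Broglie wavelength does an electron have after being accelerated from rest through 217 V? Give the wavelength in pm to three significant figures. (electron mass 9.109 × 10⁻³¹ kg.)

λ = 83.3 pm

KE = eV = 1.602 × 10⁻¹⁹ × 217.0 = 3.476 × 10⁻¹⁷ J.
p = √(2mKE) = √(2 × 9.109 × 10⁻³¹ × 3.476 × 10⁻¹⁷) = 7.958 × 10⁻²⁴ kg·m/s.
λ = h/p = 6.626 × 10⁻³⁴ / 7.958 × 10⁻²⁴ = 8.33 × 10⁻¹¹ m = 83.3 pm.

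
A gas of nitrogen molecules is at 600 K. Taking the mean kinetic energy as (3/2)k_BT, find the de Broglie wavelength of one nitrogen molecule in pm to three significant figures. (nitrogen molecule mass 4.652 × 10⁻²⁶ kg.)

KE = (3/2)k_BT = 1.5 × 1.381 × 10⁻²³ × 600 = 1.243 × 10⁻²⁰ J.
p = √(2mKE) = √(2 × 4.652 × 10⁻²⁶ × 1.243 × 10⁻²⁰) = 3.401 × 10⁻²³ kg·m/s.
λ = h/p = 1.95 × 10⁻¹¹ m = 19.5 pm.

λ = 19.5 pm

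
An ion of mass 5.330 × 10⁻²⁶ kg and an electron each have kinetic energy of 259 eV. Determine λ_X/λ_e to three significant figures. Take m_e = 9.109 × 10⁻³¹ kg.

λ_X/λ_e = 4.13 × 10⁻³

At fixed KE, p = √(2mKE) so λ = h/p ∝ 1/√m.
λ_X/λ_e = √(m_e/m_X) = √(9.109 × 10⁻³¹/5.330 × 10⁻²⁶) = √(1.709 × 10⁻⁵) = 4.13 × 10⁻³.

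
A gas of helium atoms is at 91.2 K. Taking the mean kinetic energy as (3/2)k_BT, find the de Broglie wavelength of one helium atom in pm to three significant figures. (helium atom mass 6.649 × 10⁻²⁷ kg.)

λ = 132 pm

KE = (3/2)k_BT = 1.5 × 1.381 × 10⁻²³ × 91.2 = 1.889 × 10⁻²¹ J.
p = √(2mKE) = √(2 × 6.649 × 10⁻²⁷ × 1.889 × 10⁻²¹) = 5.012 × 10⁻²⁴ kg·m/s.
λ = h/p = 1.32 × 10⁻¹⁰ m = 132 pm.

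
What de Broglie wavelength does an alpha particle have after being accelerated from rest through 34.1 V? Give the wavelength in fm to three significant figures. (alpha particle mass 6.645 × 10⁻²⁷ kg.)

KE = 2eV = 2 × 1.602 × 10⁻¹⁹ × 34.10 = 1.093 × 10⁻¹⁷ J.
p = √(2mKE) = √(2 × 6.645 × 10⁻²⁷ × 1.093 × 10⁻¹⁷) = 3.811 × 10⁻²² kg·m/s.
λ = h/p = 6.626 × 10⁻³⁴ / 3.811 × 10⁻²² = 1.74 × 10⁻¹² m = 1740 fm.

λ = 1740 fm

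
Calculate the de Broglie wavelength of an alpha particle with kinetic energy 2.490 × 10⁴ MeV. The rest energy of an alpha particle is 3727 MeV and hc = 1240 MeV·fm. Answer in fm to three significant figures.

Total energy E = KE + m₀c² = 2.490 × 10⁴ + 3727 = 28627 MeV.
(pc)² = E² − (m₀c²)² = (28627)² − (3727)² = 8.056 × 10⁸ MeV², so pc = 2.838 × 10⁴ MeV.
λ = hc/(pc) = 1240 MeV·fm / 2.838 × 10⁴ MeV = 0.0437 fm.

λ = 0.0437 fm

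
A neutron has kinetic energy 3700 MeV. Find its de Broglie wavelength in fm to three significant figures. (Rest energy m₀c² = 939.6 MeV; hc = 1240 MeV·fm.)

λ = 0.273 fm

Total energy E = KE + m₀c² = 3700 + 939.6 = 4639.6 MeV.
(pc)² = E² − (m₀c²)² = (4639.6)² − (939.6)² = 2.064 × 10⁷ MeV², so pc = 4543 MeV.
λ = hc/(pc) = 1240 MeV·fm / 4543 MeV = 0.273 fm.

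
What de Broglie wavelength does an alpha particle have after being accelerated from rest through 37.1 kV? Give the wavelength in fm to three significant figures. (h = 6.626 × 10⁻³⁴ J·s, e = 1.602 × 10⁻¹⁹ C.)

λ = 52.7 fm

KE = 2eV = 2 × 1.602 × 10⁻¹⁹ × 3.710 × 10⁴ = 1.189 × 10⁻¹⁴ J.
p = √(2mKE) = √(2 × 6.645 × 10⁻²⁷ × 1.189 × 10⁻¹⁴) = 1.257 × 10⁻²⁰ kg·m/s.
λ = h/p = 6.626 × 10⁻³⁴ / 1.257 × 10⁻²⁰ = 5.27 × 10⁻¹⁴ m = 52.7 fm.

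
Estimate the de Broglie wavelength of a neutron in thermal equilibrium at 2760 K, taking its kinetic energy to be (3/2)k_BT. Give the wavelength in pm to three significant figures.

λ = 47.9 pm

KE = (3/2)k_BT = 1.5 × 1.381 × 10⁻²³ × 2760 = 5.717 × 10⁻²⁰ J.
p = √(2mKE) = √(2 × 1.675 × 10⁻²⁷ × 5.717 × 10⁻²⁰) = 1.384 × 10⁻²³ kg·m/s.
λ = h/p = 4.79 × 10⁻¹¹ m = 47.9 pm.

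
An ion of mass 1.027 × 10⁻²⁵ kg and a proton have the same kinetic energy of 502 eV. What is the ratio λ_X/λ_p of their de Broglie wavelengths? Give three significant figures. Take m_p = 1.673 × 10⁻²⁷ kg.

At fixed KE, p = √(2mKE) so λ = h/p ∝ 1/√m.
λ_X/λ_p = √(m_p/m_X) = √(1.673 × 10⁻²⁷/1.027 × 10⁻²⁵) = √(0.01629) = 0.128.

λ_X/λ_p = 0.128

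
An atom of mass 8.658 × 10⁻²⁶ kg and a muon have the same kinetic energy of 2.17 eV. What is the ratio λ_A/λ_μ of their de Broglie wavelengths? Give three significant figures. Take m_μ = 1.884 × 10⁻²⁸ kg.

λ_A/λ_μ = 0.0466

At fixed KE, p = √(2mKE) so λ = h/p ∝ 1/√m.
λ_A/λ_μ = √(m_μ/m_A) = √(1.884 × 10⁻²⁸/8.658 × 10⁻²⁶) = √(2.176 × 10⁻³) = 0.0466.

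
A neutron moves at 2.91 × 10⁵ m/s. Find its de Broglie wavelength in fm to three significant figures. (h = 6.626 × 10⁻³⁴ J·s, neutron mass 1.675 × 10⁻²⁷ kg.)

λ = 1360 fm

p = mv = 1.675 × 10⁻²⁷ × 2.91 × 10⁵ = 4.874 × 10⁻²² kg·m/s.
λ = h/p = 6.626 × 10⁻³⁴ / 4.874 × 10⁻²² = 1.36 × 10⁻¹² m = 1360 fm.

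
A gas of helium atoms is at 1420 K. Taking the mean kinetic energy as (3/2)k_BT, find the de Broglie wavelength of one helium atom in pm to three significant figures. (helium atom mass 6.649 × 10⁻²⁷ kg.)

KE = (3/2)k_BT = 1.5 × 1.381 × 10⁻²³ × 1420 = 2.942 × 10⁻²⁰ J.
p = √(2mKE) = √(2 × 6.649 × 10⁻²⁷ × 2.942 × 10⁻²⁰) = 1.978 × 10⁻²³ kg·m/s.
λ = h/p = 3.35 × 10⁻¹¹ m = 33.5 pm.

λ = 33.5 pm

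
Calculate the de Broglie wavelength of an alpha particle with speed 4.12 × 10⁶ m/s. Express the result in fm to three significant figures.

p = mv = 6.645 × 10⁻²⁷ × 4.12 × 10⁶ = 2.738 × 10⁻²⁰ kg·m/s.
λ = h/p = 6.626 × 10⁻³⁴ / 2.738 × 10⁻²⁰ = 2.42 × 10⁻¹⁴ m = 24.2 fm.

λ = 24.2 fm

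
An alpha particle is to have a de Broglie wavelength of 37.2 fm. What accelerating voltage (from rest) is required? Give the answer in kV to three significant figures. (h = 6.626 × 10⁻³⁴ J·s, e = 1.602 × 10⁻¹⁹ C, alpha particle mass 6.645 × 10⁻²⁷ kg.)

V = 74.5 kV

p = h/λ = 6.626 × 10⁻³⁴ / 3.720 × 10⁻¹⁴ = 1.781 × 10⁻²⁰ kg·m/s.
KE = p²/(2m) = 2.387 × 10⁻¹⁴ J.
V = KE/2e = 2.387 × 10⁻¹⁴ / (2 × 1.602 × 10⁻¹⁹) = 74.5 kV.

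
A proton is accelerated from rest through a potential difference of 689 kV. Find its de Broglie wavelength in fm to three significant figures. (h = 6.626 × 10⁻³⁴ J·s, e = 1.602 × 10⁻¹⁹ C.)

λ = 34.5 fm

KE = eV = 1.602 × 10⁻¹⁹ × 6.890 × 10⁵ = 1.104 × 10⁻¹³ J.
p = √(2mKE) = √(2 × 1.673 × 10⁻²⁷ × 1.104 × 10⁻¹³) = 1.922 × 10⁻²⁰ kg·m/s.
λ = h/p = 6.626 × 10⁻³⁴ / 1.922 × 10⁻²⁰ = 3.45 × 10⁻¹⁴ m = 34.5 fm.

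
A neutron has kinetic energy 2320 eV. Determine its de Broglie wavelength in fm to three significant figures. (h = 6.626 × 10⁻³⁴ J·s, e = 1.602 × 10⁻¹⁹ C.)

λ = 594 fm

KE = 2320 eV = 3.717 × 10⁻¹⁶ J.
p = √(2mKE) = √(2 × 1.675 × 10⁻²⁷ × 3.717 × 10⁻¹⁶) = 1.116 × 10⁻²¹ kg·m/s.
λ = h/p = 6.626 × 10⁻³⁴ / 1.116 × 10⁻²¹ = 5.94 × 10⁻¹³ m = 594 fm.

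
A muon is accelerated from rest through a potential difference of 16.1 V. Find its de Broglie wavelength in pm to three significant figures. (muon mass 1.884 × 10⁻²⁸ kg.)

λ = 21.3 pm

KE = eV = 1.602 × 10⁻¹⁹ × 16.10 = 2.579 × 10⁻¹⁸ J.
p = √(2mKE) = √(2 × 1.884 × 10⁻²⁸ × 2.579 × 10⁻¹⁸) = 3.117 × 10⁻²³ kg·m/s.
λ = h/p = 6.626 × 10⁻³⁴ / 3.117 × 10⁻²³ = 2.13 × 10⁻¹¹ m = 21.3 pm.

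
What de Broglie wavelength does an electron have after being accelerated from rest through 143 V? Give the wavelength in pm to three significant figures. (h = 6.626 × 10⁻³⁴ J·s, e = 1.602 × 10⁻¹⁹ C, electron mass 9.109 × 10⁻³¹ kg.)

KE = eV = 1.602 × 10⁻¹⁹ × 143.0 = 2.291 × 10⁻¹⁷ J.
p = √(2mKE) = √(2 × 9.109 × 10⁻³¹ × 2.291 × 10⁻¹⁷) = 6.460 × 10⁻²⁴ kg·m/s.
λ = h/p = 6.626 × 10⁻³⁴ / 6.460 × 10⁻²⁴ = 1.03 × 10⁻¹⁰ m = 103 pm.

λ = 103 pm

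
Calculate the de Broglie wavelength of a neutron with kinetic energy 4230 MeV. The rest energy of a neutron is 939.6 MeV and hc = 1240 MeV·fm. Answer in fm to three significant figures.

Total energy E = KE + m₀c² = 4230 + 939.6 = 5169.6 MeV.
(pc)² = E² − (m₀c²)² = (5169.6)² − (939.6)² = 2.584 × 10⁷ MeV², so pc = 5083 MeV.
λ = hc/(pc) = 1240 MeV·fm / 5083 MeV = 0.244 fm.

λ = 0.244 fm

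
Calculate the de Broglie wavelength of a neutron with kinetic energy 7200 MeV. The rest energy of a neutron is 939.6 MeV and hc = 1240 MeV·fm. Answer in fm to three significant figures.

λ = 0.153 fm

Total energy E = KE + m₀c² = 7200 + 939.6 = 8139.6 MeV.
(pc)² = E² − (m₀c²)² = (8139.6)² − (939.6)² = 6.537 × 10⁷ MeV², so pc = 8085 MeV.
λ = hc/(pc) = 1240 MeV·fm / 8085 MeV = 0.153 fm.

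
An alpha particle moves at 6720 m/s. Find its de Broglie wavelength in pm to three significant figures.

λ = 14.8 pm

p = mv = 6.645 × 10⁻²⁷ × 6720 = 4.465 × 10⁻²³ kg·m/s.
λ = h/p = 6.626 × 10⁻³⁴ / 4.465 × 10⁻²³ = 1.48 × 10⁻¹¹ m = 14.8 pm.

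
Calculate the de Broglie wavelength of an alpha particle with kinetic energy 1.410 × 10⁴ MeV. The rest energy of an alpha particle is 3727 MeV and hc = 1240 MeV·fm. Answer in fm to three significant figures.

λ = 0.0711 fm

Total energy E = KE + m₀c² = 1.410 × 10⁴ + 3727 = 17827 MeV.
(pc)² = E² − (m₀c²)² = (17827)² − (3727)² = 3.039 × 10⁸ MeV², so pc = 1.743 × 10⁴ MeV.
λ = hc/(pc) = 1240 MeV·fm / 1.743 × 10⁴ MeV = 0.0711 fm.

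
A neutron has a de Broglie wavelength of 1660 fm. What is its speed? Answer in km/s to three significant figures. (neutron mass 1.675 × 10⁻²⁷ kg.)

p = h/λ = 6.626 × 10⁻³⁴ / 1.660 × 10⁻¹² = 3.992 × 10⁻²² kg·m/s.
v = p/m = 3.992 × 10⁻²² / 1.675 × 10⁻²⁷ = 2.38 × 10⁵ m/s = 238 km/s.

v = 238 km/s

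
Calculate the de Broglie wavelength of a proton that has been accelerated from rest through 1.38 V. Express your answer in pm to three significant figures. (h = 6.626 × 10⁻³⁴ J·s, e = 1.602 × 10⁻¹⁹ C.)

KE = eV = 1.602 × 10⁻¹⁹ × 1.380 = 2.211 × 10⁻¹⁹ J.
p = √(2mKE) = √(2 × 1.673 × 10⁻²⁷ × 2.211 × 10⁻¹⁹) = 2.720 × 10⁻²³ kg·m/s.
λ = h/p = 6.626 × 10⁻³⁴ / 2.720 × 10⁻²³ = 2.44 × 10⁻¹¹ m = 24.4 pm.

λ = 24.4 pm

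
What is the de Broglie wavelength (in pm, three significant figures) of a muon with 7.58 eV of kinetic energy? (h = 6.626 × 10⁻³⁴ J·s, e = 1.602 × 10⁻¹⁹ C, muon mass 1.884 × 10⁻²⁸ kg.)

λ = 31.0 pm

KE = 7.58 eV = 1.214 × 10⁻¹⁸ J.
p = √(2mKE) = √(2 × 1.884 × 10⁻²⁸ × 1.214 × 10⁻¹⁸) = 2.139 × 10⁻²³ kg·m/s.
λ = h/p = 6.626 × 10⁻³⁴ / 2.139 × 10⁻²³ = 3.10 × 10⁻¹¹ m = 31.0 pm.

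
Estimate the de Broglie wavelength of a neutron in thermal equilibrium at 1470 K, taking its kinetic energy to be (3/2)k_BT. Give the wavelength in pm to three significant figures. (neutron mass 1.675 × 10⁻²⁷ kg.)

λ = 65.6 pm

KE = (3/2)k_BT = 1.5 × 1.381 × 10⁻²³ × 1470 = 3.045 × 10⁻²⁰ J.
p = √(2mKE) = √(2 × 1.675 × 10⁻²⁷ × 3.045 × 10⁻²⁰) = 1.010 × 10⁻²³ kg·m/s.
λ = h/p = 6.56 × 10⁻¹¹ m = 65.6 pm.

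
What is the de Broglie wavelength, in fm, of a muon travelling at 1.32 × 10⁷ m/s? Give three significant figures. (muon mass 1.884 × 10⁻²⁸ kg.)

λ = 266 fm

p = mv = 1.884 × 10⁻²⁸ × 1.32 × 10⁷ = 2.487 × 10⁻²¹ kg·m/s.
λ = h/p = 6.626 × 10⁻³⁴ / 2.487 × 10⁻²¹ = 2.66 × 10⁻¹³ m = 266 fm.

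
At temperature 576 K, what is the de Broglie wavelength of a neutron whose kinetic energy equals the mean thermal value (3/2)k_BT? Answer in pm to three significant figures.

λ = 105 pm

KE = (3/2)k_BT = 1.5 × 1.381 × 10⁻²³ × 576 = 1.193 × 10⁻²⁰ J.
p = √(2mKE) = √(2 × 1.675 × 10⁻²⁷ × 1.193 × 10⁻²⁰) = 6.322 × 10⁻²⁴ kg·m/s.
λ = h/p = 1.05 × 10⁻¹⁰ m = 105 pm.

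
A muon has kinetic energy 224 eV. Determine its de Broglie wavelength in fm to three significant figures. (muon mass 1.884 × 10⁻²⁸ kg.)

λ = 5700 fm

KE = 224 eV = 3.588 × 10⁻¹⁷ J.
p = √(2mKE) = √(2 × 1.884 × 10⁻²⁸ × 3.588 × 10⁻¹⁷) = 1.163 × 10⁻²² kg·m/s.
λ = h/p = 6.626 × 10⁻³⁴ / 1.163 × 10⁻²² = 5.70 × 10⁻¹² m = 5700 fm.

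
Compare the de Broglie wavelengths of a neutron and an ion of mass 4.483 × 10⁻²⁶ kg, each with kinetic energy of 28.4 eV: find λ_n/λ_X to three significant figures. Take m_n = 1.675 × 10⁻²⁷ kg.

At fixed KE, p = √(2mKE) so λ = h/p ∝ 1/√m.
λ_n/λ_X = √(m_X/m_n) = √(4.483 × 10⁻²⁶/1.675 × 10⁻²⁷) = √(26.76) = 5.17.

λ_n/λ_X = 5.17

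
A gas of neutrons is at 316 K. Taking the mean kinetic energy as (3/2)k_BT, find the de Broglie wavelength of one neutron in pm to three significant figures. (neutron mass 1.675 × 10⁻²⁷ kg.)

KE = (3/2)k_BT = 1.5 × 1.381 × 10⁻²³ × 316 = 6.546 × 10⁻²¹ J.
p = √(2mKE) = √(2 × 1.675 × 10⁻²⁷ × 6.546 × 10⁻²¹) = 4.683 × 10⁻²⁴ kg·m/s.
λ = h/p = 1.41 × 10⁻¹⁰ m = 141 pm.

λ = 141 pm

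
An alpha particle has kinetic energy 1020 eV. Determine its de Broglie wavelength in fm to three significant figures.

KE = 1020 eV = 1.634 × 10⁻¹⁶ J.
p = √(2mKE) = √(2 × 6.645 × 10⁻²⁷ × 1.634 × 10⁻¹⁶) = 1.474 × 10⁻²¹ kg·m/s.
λ = h/p = 6.626 × 10⁻³⁴ / 1.474 × 10⁻²¹ = 4.50 × 10⁻¹³ m = 450 fm.

λ = 450 fm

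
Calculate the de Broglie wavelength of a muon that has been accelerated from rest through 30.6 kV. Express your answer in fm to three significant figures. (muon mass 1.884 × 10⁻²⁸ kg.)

KE = eV = 1.602 × 10⁻¹⁹ × 3.060 × 10⁴ = 4.902 × 10⁻¹⁵ J.
p = √(2mKE) = √(2 × 1.884 × 10⁻²⁸ × 4.902 × 10⁻¹⁵) = 1.359 × 10⁻²¹ kg·m/s.
λ = h/p = 6.626 × 10⁻³⁴ / 1.359 × 10⁻²¹ = 4.88 × 10⁻¹³ m = 488 fm.

λ = 488 fm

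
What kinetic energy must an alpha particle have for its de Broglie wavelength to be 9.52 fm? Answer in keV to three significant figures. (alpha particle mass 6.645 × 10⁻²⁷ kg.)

KE = 2280 keV

p = h/λ = 6.626 × 10⁻³⁴ / 9.520 × 10⁻¹⁵ = 6.960 × 10⁻²⁰ kg·m/s.
KE = p²/(2m) = (6.960 × 10⁻²⁰)² / (2 × 6.645 × 10⁻²⁷) = 3.645 × 10⁻¹³ J = 2280 keV.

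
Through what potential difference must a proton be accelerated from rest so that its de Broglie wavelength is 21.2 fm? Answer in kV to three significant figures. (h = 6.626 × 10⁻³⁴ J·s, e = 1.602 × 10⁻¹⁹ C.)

V = 1820 kV

p = h/λ = 6.626 × 10⁻³⁴ / 2.120 × 10⁻¹⁴ = 3.125 × 10⁻²⁰ kg·m/s.
KE = p²/(2m) = 2.919 × 10⁻¹³ J.
V = KE/e = 2.919 × 10⁻¹³ / (1.602 × 10⁻¹⁹) = 1820 kV.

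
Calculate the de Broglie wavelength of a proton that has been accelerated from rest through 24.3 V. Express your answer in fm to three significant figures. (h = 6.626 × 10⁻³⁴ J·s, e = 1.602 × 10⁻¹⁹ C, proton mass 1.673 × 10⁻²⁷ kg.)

λ = 5810 fm

KE = eV = 1.602 × 10⁻¹⁹ × 24.30 = 3.893 × 10⁻¹⁸ J.
p = √(2mKE) = √(2 × 1.673 × 10⁻²⁷ × 3.893 × 10⁻¹⁸) = 1.141 × 10⁻²² kg·m/s.
λ = h/p = 6.626 × 10⁻³⁴ / 1.141 × 10⁻²² = 5.81 × 10⁻¹² m = 5810 fm.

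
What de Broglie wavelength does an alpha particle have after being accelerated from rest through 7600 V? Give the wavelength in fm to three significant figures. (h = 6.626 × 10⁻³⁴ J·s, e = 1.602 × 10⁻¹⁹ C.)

λ = 116 fm

KE = 2eV = 2 × 1.602 × 10⁻¹⁹ × 7600 = 2.435 × 10⁻¹⁵ J.
p = √(2mKE) = √(2 × 6.645 × 10⁻²⁷ × 2.435 × 10⁻¹⁵) = 5.689 × 10⁻²¹ kg·m/s.
λ = h/p = 6.626 × 10⁻³⁴ / 5.689 × 10⁻²¹ = 1.16 × 10⁻¹³ m = 116 fm.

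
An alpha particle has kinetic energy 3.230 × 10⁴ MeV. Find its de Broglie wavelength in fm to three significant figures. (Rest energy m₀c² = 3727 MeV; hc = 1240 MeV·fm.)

λ = 0.0346 fm

Total energy E = KE + m₀c² = 3.230 × 10⁴ + 3727 = 36027 MeV.
(pc)² = E² − (m₀c²)² = (36027)² − (3727)² = 1.284 × 10⁹ MeV², so pc = 3.583 × 10⁴ MeV.
λ = hc/(pc) = 1240 MeV·fm / 3.583 × 10⁴ MeV = 0.0346 fm.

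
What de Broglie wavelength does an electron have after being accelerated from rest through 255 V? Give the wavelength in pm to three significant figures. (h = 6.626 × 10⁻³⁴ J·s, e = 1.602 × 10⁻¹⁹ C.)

KE = eV = 1.602 × 10⁻¹⁹ × 255.0 = 4.085 × 10⁻¹⁷ J.
p = √(2mKE) = √(2 × 9.109 × 10⁻³¹ × 4.085 × 10⁻¹⁷) = 8.627 × 10⁻²⁴ kg·m/s.
λ = h/p = 6.626 × 10⁻³⁴ / 8.627 × 10⁻²⁴ = 7.68 × 10⁻¹¹ m = 76.8 pm.

λ = 76.8 pm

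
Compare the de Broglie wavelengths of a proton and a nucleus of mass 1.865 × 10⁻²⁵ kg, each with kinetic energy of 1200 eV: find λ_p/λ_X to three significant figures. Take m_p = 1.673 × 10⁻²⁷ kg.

At fixed KE, p = √(2mKE) so λ = h/p ∝ 1/√m.
λ_p/λ_X = √(m_X/m_p) = √(1.865 × 10⁻²⁵/1.673 × 10⁻²⁷) = √(111.5) = 10.6.

λ_p/λ_X = 10.6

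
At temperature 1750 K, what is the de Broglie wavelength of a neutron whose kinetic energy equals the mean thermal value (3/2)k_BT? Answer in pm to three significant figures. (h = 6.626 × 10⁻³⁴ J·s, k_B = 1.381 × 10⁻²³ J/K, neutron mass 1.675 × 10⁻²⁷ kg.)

λ = 60.1 pm

KE = (3/2)k_BT = 1.5 × 1.381 × 10⁻²³ × 1750 = 3.625 × 10⁻²⁰ J.
p = √(2mKE) = √(2 × 1.675 × 10⁻²⁷ × 3.625 × 10⁻²⁰) = 1.102 × 10⁻²³ kg·m/s.
λ = h/p = 6.01 × 10⁻¹¹ m = 60.1 pm.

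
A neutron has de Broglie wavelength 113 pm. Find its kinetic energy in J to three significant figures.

p = h/λ = 6.626 × 10⁻³⁴ / 1.130 × 10⁻¹⁰ = 5.864 × 10⁻²⁴ kg·m/s.
KE = p²/(2m) = (5.864 × 10⁻²⁴)² / (2 × 1.675 × 10⁻²⁷) = 1.026 × 10⁻²⁰ J = 1.03 × 10⁻²⁰ J.

KE = 1.03 × 10⁻²⁰ J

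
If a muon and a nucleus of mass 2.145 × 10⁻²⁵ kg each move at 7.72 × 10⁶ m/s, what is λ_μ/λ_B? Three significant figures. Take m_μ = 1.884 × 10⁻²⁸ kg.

λ_μ/λ_B = 1140

At fixed v, p = mv so λ = h/(mv) ∝ 1/m.
λ_μ/λ_B = m_B/m_μ = 2.145 × 10⁻²⁵/1.884 × 10⁻²⁸ = 1140.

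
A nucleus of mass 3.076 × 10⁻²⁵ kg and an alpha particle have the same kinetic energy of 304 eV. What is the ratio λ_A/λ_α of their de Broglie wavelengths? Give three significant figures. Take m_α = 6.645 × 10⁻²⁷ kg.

λ_A/λ_α = 0.147

At fixed KE, p = √(2mKE) so λ = h/p ∝ 1/√m.
λ_A/λ_α = √(m_α/m_A) = √(6.645 × 10⁻²⁷/3.076 × 10⁻²⁵) = √(0.02160) = 0.147.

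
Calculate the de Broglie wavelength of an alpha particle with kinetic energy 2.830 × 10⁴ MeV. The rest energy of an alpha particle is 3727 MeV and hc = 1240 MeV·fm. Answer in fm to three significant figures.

λ = 0.0390 fm

Total energy E = KE + m₀c² = 2.830 × 10⁴ + 3727 = 32027 MeV.
(pc)² = E² − (m₀c²)² = (32027)² − (3727)² = 1.012 × 10⁹ MeV², so pc = 3.181 × 10⁴ MeV.
λ = hc/(pc) = 1240 MeV·fm / 3.181 × 10⁴ MeV = 0.0390 fm.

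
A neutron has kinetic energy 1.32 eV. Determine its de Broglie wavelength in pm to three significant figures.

KE = 1.32 eV = 2.115 × 10⁻¹⁹ J.
p = √(2mKE) = √(2 × 1.675 × 10⁻²⁷ × 2.115 × 10⁻¹⁹) = 2.662 × 10⁻²³ kg·m/s.
λ = h/p = 6.626 × 10⁻³⁴ / 2.662 × 10⁻²³ = 2.49 × 10⁻¹¹ m = 24.9 pm.

λ = 24.9 pm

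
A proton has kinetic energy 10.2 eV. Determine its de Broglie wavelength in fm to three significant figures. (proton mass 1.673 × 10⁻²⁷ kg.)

KE = 10.2 eV = 1.634 × 10⁻¹⁸ J.
p = √(2mKE) = √(2 × 1.673 × 10⁻²⁷ × 1.634 × 10⁻¹⁸) = 7.394 × 10⁻²³ kg·m/s.
λ = h/p = 6.626 × 10⁻³⁴ / 7.394 × 10⁻²³ = 8.96 × 10⁻¹² m = 8960 fm.

λ = 8960 fm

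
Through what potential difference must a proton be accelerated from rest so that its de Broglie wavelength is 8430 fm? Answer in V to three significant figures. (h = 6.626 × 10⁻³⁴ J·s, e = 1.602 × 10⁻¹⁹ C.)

p = h/λ = 6.626 × 10⁻³⁴ / 8.430 × 10⁻¹² = 7.860 × 10⁻²³ kg·m/s.
KE = p²/(2m) = 1.846 × 10⁻¹⁸ J.
V = KE/e = 1.846 × 10⁻¹⁸ / (1.602 × 10⁻¹⁹) = 11.5 V.

V = 11.5 V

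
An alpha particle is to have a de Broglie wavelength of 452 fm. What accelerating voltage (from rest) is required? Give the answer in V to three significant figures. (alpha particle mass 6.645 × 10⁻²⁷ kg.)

p = h/λ = 6.626 × 10⁻³⁴ / 4.520 × 10⁻¹³ = 1.466 × 10⁻²¹ kg·m/s.
KE = p²/(2m) = 1.617 × 10⁻¹⁶ J.
V = KE/2e = 1.617 × 10⁻¹⁶ / (2 × 1.602 × 10⁻¹⁹) = 505 V.

V = 505 V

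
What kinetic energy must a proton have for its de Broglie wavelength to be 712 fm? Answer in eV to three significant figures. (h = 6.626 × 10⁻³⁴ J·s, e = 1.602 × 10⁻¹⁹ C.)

KE = 1620 eV

p = h/λ = 6.626 × 10⁻³⁴ / 7.120 × 10⁻¹³ = 9.306 × 10⁻²² kg·m/s.
KE = p²/(2m) = (9.306 × 10⁻²²)² / (2 × 1.673 × 10⁻²⁷) = 2.588 × 10⁻¹⁶ J = 1620 eV.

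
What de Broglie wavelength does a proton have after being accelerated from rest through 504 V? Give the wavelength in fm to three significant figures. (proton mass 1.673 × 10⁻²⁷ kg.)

λ = 1270 fm

KE = eV = 1.602 × 10⁻¹⁹ × 504.0 = 8.074 × 10⁻¹⁷ J.
p = √(2mKE) = √(2 × 1.673 × 10⁻²⁷ × 8.074 × 10⁻¹⁷) = 5.198 × 10⁻²² kg·m/s.
λ = h/p = 6.626 × 10⁻³⁴ / 5.198 × 10⁻²² = 1.27 × 10⁻¹² m = 1270 fm.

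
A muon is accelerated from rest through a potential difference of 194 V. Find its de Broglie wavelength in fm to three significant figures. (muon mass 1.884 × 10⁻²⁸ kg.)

λ = 6120 fm

KE = eV = 1.602 × 10⁻¹⁹ × 194.0 = 3.108 × 10⁻¹⁷ J.
p = √(2mKE) = √(2 × 1.884 × 10⁻²⁸ × 3.108 × 10⁻¹⁷) = 1.082 × 10⁻²² kg·m/s.
λ = h/p = 6.626 × 10⁻³⁴ / 1.082 × 10⁻²² = 6.12 × 10⁻¹² m = 6120 fm.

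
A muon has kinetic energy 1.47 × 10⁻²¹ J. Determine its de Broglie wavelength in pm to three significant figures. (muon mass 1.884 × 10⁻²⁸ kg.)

p = √(2mKE) = √(2 × 1.884 × 10⁻²⁸ × 1.470 × 10⁻²¹) = 7.442 × 10⁻²⁵ kg·m/s.
λ = h/p = 6.626 × 10⁻³⁴ / 7.442 × 10⁻²⁵ = 8.90 × 10⁻¹⁰ m = 890 pm.

λ = 890 pm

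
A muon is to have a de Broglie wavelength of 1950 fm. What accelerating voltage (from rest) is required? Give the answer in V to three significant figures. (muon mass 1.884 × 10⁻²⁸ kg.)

V = 1910 V

p = h/λ = 6.626 × 10⁻³⁴ / 1.950 × 10⁻¹² = 3.398 × 10⁻²² kg·m/s.
KE = p²/(2m) = 3.064 × 10⁻¹⁶ J.
V = KE/e = 3.064 × 10⁻¹⁶ / (1.602 × 10⁻¹⁹) = 1910 V.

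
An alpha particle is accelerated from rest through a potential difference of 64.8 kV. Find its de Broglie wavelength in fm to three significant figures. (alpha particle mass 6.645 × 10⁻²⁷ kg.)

λ = 39.9 fm

KE = 2eV = 2 × 1.602 × 10⁻¹⁹ × 6.480 × 10⁴ = 2.076 × 10⁻¹⁴ J.
p = √(2mKE) = √(2 × 6.645 × 10⁻²⁷ × 2.076 × 10⁻¹⁴) = 1.661 × 10⁻²⁰ kg·m/s.
λ = h/p = 6.626 × 10⁻³⁴ / 1.661 × 10⁻²⁰ = 3.99 × 10⁻¹⁴ m = 39.9 fm.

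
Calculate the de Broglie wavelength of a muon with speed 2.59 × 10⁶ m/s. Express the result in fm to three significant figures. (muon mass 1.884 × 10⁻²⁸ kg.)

λ = 1360 fm

p = mv = 1.884 × 10⁻²⁸ × 2.59 × 10⁶ = 4.880 × 10⁻²² kg·m/s.
λ = h/p = 6.626 × 10⁻³⁴ / 4.880 × 10⁻²² = 1.36 × 10⁻¹² m = 1360 fm.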